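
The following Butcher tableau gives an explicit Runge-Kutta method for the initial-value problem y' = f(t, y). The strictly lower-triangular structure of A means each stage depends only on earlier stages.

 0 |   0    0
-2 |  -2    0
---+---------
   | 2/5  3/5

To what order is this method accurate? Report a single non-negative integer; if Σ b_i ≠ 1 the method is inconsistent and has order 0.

b = (2/5, 3/5)
c = (0, -2)
Σ b_i: 2/5·1 + 3/5·1 = 1 ✓
b·c: 3/5·(-2) = -6/5 ≠ 1/2 ⇒ order 1.

1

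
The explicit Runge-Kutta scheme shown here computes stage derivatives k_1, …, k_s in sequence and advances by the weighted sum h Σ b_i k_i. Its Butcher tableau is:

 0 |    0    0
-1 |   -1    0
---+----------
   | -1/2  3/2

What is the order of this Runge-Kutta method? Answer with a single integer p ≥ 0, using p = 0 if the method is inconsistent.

b = (-1/2, 3/2)
c = (0, -1)
Σ b_i: (-1/2)·1 + 3/2·1 = 1 ✓
b·c: 3/2·(-1) = -3/2 ≠ 1/2 ⇒ order 1.

1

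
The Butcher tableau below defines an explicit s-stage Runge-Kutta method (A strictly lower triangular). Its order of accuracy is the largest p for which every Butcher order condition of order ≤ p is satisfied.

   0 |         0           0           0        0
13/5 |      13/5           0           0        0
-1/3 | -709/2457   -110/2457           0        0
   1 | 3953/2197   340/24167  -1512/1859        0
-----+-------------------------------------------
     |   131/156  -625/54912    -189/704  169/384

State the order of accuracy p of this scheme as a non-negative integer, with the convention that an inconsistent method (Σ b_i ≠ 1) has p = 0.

4

b = (131/156, -625/54912, -189/704, 169/384)
c = (0, 13/5, -1/3, 1)
Ac = (0, 0, -22/189, 4/13)
Σ b_i: 131/156·1 + (-625/54912)·1 + (-189/704)·1 + 169/384·1 = 1 ✓
b·c: (-625/54912)·13/5 + (-189/704)·(-1/3) + 169/384·1 = 1/2 ✓
b·c²: (-625/54912)·169/25 + (-189/704)·1/9 + 169/384·1 = 1/3 ✓
b·Ac: (-189/704)·(-22/189) + 169/384·4/13 = 1/6 ✓
b·c³: (-625/54912)·2197/125 + (-189/704)·(-1/27) + 169/384·1 = 1/4 ✓
b·(c∘Ac): (-189/704)·22/567 + 169/384·4/13 = 1/8 ✓
b·Ac²: (-189/704)·(-286/945) + 169/384·4/845 = 1/12 ✓
b·A²c: 169/384·16/169 = 1/24 ✓; 4 stages ⇒ order 4.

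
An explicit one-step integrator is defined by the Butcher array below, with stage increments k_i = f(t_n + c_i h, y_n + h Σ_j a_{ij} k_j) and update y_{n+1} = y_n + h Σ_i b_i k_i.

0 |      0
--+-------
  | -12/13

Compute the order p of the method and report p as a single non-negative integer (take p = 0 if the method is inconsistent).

0

b = (-12/13)
c = (0)
Σ b_i: (-12/13)·1 = -12/13 ≠ 1 ⇒ order 0.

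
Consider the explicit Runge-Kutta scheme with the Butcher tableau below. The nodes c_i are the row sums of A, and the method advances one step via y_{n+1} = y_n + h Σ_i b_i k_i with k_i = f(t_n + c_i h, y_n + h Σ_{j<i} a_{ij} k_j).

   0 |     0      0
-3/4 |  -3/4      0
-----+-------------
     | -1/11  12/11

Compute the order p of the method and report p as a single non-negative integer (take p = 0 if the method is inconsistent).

b = (-1/11, 12/11)
c = (0, -3/4)
Σ b_i: (-1/11)·1 + 12/11·1 = 1 ✓
b·c: 12/11·(-3/4) = -9/11 ≠ 1/2 ⇒ order 1.

1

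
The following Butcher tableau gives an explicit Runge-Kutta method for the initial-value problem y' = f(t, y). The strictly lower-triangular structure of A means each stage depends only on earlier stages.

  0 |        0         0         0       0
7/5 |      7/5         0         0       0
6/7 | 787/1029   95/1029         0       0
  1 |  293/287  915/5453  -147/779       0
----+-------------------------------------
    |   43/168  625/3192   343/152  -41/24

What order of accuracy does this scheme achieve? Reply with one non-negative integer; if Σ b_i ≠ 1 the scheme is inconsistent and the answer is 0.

b = (43/168, 625/3192, 343/152, -41/24)
c = (0, 7/5, 6/7, 1)
Ac = (0, 0, 19/147, 3/41)
Σ b_i: 43/168·1 + 625/3192·1 + 343/152·1 + (-41/24)·1 = 1 ✓
b·c: 625/3192·7/5 + 343/152·6/7 + (-41/24)·1 = 1/2 ✓
b·c²: 625/3192·49/25 + 343/152·36/49 + (-41/24)·1 = 1/3 ✓
b·Ac: 343/152·19/147 + (-41/24)·3/41 = 1/6 ✓
b·c³: 625/3192·343/125 + 343/152·216/343 + (-41/24)·1 = 1/4 ✓
b·(c∘Ac): 343/152·38/343 + (-41/24)·3/41 = 1/8 ✓
b·Ac²: 343/152·19/105 + (-41/24)·39/205 = 1/12 ✓
b·A²c: (-41/24)·(-1/41) = 1/24 ✓; 4 stages ⇒ order 4.

4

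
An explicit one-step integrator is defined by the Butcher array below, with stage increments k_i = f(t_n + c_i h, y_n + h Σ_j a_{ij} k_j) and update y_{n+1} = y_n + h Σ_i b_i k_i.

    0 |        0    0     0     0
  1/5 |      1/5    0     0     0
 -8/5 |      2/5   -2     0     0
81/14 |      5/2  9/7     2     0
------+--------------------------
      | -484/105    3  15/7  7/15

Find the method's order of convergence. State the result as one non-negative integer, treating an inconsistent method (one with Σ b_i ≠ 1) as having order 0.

1

b = (-484/105, 3, 15/7, 7/15)
c = (0, 1/5, -8/5, 81/14)
Ac = (0, 0, -2/5, -103/35)
Σ b_i: (-484/105)·1 + 3·1 + 15/7·1 + 7/15·1 = 1 ✓
b·c: 3·1/5 + 15/7·(-8/5) + 7/15·81/14 = -9/70 ≠ 1/2 ⇒ order 1.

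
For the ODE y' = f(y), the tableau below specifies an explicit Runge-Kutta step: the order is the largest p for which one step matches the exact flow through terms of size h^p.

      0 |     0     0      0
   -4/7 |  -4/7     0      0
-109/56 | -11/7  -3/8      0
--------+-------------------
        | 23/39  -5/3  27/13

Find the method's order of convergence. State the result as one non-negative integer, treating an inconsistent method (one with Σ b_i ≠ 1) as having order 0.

b = (23/39, -5/3, 27/13)
c = (0, -4/7, -109/56)
Ac = (0, 0, 3/14)
Σ b_i: 23/39·1 + (-5/3)·1 + 27/13·1 = 1 ✓
b·c: (-5/3)·(-4/7) + 27/13·(-109/56) = -6749/2184 ≠ 1/2 ⇒ order 1.

1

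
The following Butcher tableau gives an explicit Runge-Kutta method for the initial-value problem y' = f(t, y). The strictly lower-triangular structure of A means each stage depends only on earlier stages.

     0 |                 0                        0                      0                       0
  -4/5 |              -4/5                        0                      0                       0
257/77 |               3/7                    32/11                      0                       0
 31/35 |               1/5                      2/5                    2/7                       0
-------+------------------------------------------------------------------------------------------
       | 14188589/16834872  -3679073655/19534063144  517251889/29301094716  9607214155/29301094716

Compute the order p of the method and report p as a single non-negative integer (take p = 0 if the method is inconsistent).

b = (14188589/16834872, -3679073655/19534063144, 517251889/29301094716, 9607214155/29301094716)
c = (0, -4/5, 257/77, 31/35)
Ac = (0, 0, -128/55, 8538/13475)
Σ b_i: 14188589/16834872·1 + (-3679073655/19534063144)·1 + 517251889/29301094716·1 + 9607214155/29301094716·1 = 1 ✓
b·c: (-3679073655/19534063144)·(-4/5) + 517251889/29301094716·257/77 + 9607214155/29301094716·31/35 = 1/2 ✓
b·c²: (-3679073655/19534063144)·16/25 + 517251889/29301094716·66049/5929 + 9607214155/29301094716·961/1225 = 1/3 ✓
b·Ac: 517251889/29301094716·(-128/55) + 9607214155/29301094716·8538/13475 = 1/6 ✓
b·c³: (-3679073655/19534063144)·(-64/125) + 517251889/29301094716·16974593/456533 + 9607214155/29301094716·29791/42875 = 120374963/122754275 ≠ 1/4 ⇒ order 3.
b·(c∘Ac): 517251889/29301094716·(-32896/4235) + 9607214155/29301094716·264678/471625 = 2037383269/43455013350 ≠ 1/8
b·Ac²: 517251889/29301094716·512/275 + 9607214155/29301094716·17840346/5187875 = 110934938239/95601029370 ≠ 1/12
b·A²c: 9607214155/29301094716·(-256/385) = -1597043392/7325273679 ≠ 1/24

3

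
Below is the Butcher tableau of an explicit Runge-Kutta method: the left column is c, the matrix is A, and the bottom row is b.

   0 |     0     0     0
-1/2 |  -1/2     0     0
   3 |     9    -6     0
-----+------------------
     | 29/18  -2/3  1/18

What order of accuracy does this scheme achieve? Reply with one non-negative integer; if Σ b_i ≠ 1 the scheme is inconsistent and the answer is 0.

b = (29/18, -2/3, 1/18)
c = (0, -1/2, 3)
Ac = (0, 0, 3)
Σ b_i: 29/18·1 + (-2/3)·1 + 1/18·1 = 1 ✓
b·c: (-2/3)·(-1/2) + 1/18·3 = 1/2 ✓
b·c²: (-2/3)·1/4 + 1/18·9 = 1/3 ✓
b·Ac: 1/18·3 = 1/6 ✓; 3 stages ⇒ order 3.

3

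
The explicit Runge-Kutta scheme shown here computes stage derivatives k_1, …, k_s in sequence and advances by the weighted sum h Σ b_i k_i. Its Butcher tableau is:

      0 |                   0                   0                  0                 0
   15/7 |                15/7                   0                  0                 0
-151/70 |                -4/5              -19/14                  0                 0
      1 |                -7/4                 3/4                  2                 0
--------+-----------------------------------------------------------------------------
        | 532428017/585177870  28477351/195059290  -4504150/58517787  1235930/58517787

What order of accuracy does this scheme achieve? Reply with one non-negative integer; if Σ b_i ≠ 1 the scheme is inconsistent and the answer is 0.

b = (532428017/585177870, 28477351/195059290, -4504150/58517787, 1235930/58517787)
c = (0, 15/7, -151/70, 1)
Ac = (0, 0, -285/98, -379/140)
Σ b_i: 532428017/585177870·1 + 28477351/195059290·1 + (-4504150/58517787)·1 + 1235930/58517787·1 = 1 ✓
b·c: 28477351/195059290·15/7 + (-4504150/58517787)·(-151/70) + 1235930/58517787·1 = 1/2 ✓
b·c²: 28477351/195059290·225/49 + (-4504150/58517787)·22801/4900 + 1235930/58517787·1 = 1/3 ✓
b·Ac: (-4504150/58517787)·(-285/98) + 1235930/58517787·(-379/140) = 1/6 ✓
b·c³: 28477351/195059290·3375/343 + (-4504150/58517787)·(-3442951/343000) + 1235930/58517787·1 = 870064327/390118580 ≠ 1/4 ⇒ order 3.
b·(c∘Ac): (-4504150/58517787)·8607/1372 + 1235930/58517787·(-379/140) = -1548489652/2867371563 ≠ 1/8
b·Ac²: (-4504150/58517787)·(-4275/686) + 1235930/58517787·62477/4900 = 3067923373/4096245090 ≠ 1/12
b·A²c: 1235930/58517787·(-285/49) = -117413350/955790521 ≠ 1/24

3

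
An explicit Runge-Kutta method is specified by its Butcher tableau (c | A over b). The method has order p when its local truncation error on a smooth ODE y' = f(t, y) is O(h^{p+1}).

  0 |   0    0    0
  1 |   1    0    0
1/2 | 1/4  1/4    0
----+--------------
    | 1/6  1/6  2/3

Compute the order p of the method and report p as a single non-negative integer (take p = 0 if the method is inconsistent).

3

b = (1/6, 1/6, 2/3)
c = (0, 1, 1/2)
Ac = (0, 0, 1/4)
Σ b_i: 1/6·1 + 1/6·1 + 2/3·1 = 1 ✓
b·c: 1/6·1 + 2/3·1/2 = 1/2 ✓
b·c²: 1/6·1 + 2/3·1/4 = 1/3 ✓
b·Ac: 2/3·1/4 = 1/6 ✓; 3 stages ⇒ order 3.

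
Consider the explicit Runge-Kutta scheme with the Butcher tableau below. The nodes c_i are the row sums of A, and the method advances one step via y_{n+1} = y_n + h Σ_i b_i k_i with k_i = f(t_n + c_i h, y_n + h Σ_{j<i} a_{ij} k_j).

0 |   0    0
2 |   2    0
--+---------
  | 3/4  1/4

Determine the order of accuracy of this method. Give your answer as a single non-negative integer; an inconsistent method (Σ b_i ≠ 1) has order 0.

b = (3/4, 1/4)
c = (0, 2)
Σ b_i: 3/4·1 + 1/4·1 = 1 ✓
b·c: 1/4·2 = 1/2 ✓; 2 stages ⇒ order 2.

2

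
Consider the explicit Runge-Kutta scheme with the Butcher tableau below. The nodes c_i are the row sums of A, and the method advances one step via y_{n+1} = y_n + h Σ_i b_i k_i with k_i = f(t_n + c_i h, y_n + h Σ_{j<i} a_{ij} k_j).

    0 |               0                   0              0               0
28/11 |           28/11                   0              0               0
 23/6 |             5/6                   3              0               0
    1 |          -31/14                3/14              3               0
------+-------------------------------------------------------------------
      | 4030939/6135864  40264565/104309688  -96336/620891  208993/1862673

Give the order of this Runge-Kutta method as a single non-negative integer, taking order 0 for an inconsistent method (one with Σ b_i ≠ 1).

b = (4030939/6135864, 40264565/104309688, -96336/620891, 208993/1862673)
c = (0, 28/11, 23/6, 1)
Ac = (0, 0, 84/11, 265/22)
Σ b_i: 4030939/6135864·1 + 40264565/104309688·1 + (-96336/620891)·1 + 208993/1862673·1 = 1 ✓
b·c: 40264565/104309688·28/11 + (-96336/620891)·23/6 + 208993/1862673·1 = 1/2 ✓
b·c²: 40264565/104309688·784/121 + (-96336/620891)·529/36 + 208993/1862673·1 = 1/3 ✓
b·Ac: (-96336/620891)·84/11 + 208993/1862673·265/22 = 1/6 ✓
b·c³: 40264565/104309688·21952/1331 + (-96336/620891)·12167/216 + 208993/1862673·1 = -908453/401753 ≠ 1/4 ⇒ order 3.
b·(c∘Ac): (-96336/620891)·322/11 + 208993/1862673·265/22 = -7690471/2410518 ≠ 1/8
b·Ac²: (-96336/620891)·2352/121 + 208993/1862673·66025/1452 = 30170059/14463108 ≠ 1/12
b·A²c: 208993/1862673·252/11 = 17555412/6829801 ≠ 1/24

3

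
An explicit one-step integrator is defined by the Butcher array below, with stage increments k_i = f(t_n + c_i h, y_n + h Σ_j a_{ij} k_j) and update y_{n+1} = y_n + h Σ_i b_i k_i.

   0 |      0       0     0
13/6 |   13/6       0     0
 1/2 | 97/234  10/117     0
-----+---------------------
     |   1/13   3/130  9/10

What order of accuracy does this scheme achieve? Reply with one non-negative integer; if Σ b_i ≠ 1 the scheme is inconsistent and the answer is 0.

b = (1/13, 3/130, 9/10)
c = (0, 13/6, 1/2)
Ac = (0, 0, 5/27)
Σ b_i: 1/13·1 + 3/130·1 + 9/10·1 = 1 ✓
b·c: 3/130·13/6 + 9/10·1/2 = 1/2 ✓
b·c²: 3/130·169/36 + 9/10·1/4 = 1/3 ✓
b·Ac: 9/10·5/27 = 1/6 ✓; 3 stages ⇒ order 3.

3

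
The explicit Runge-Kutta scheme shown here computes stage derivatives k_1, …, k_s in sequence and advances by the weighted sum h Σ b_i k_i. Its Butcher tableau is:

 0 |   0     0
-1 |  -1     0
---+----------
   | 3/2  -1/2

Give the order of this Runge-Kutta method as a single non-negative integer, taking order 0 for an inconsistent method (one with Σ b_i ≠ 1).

2

b = (3/2, -1/2)
c = (0, -1)
Σ b_i: 3/2·1 + (-1/2)·1 = 1 ✓
b·c: (-1/2)·(-1) = 1/2 ✓; 2 stages ⇒ order 2.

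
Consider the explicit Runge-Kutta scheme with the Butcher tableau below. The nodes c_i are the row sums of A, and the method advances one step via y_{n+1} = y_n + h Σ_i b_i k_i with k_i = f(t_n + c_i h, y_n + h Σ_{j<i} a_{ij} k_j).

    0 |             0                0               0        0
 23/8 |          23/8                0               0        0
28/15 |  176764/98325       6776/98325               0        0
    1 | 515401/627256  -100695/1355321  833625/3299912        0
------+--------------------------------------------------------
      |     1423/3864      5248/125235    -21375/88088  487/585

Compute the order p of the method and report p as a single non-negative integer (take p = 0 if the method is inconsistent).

4

b = (1423/3864, 5248/125235, -21375/88088, 487/585)
c = (0, 23/8, 28/15, 1)
Ac = (0, 0, 847/4275, 1005/3896)
Σ b_i: 1423/3864·1 + 5248/125235·1 + (-21375/88088)·1 + 487/585·1 = 1 ✓
b·c: 5248/125235·23/8 + (-21375/88088)·28/15 + 487/585·1 = 1/2 ✓
b·c²: 5248/125235·529/64 + (-21375/88088)·784/225 + 487/585·1 = 1/3 ✓
b·Ac: (-21375/88088)·847/4275 + 487/585·1005/3896 = 1/6 ✓
b·c³: 5248/125235·12167/512 + (-21375/88088)·21952/3375 + 487/585·1 = 1/4 ✓
b·(c∘Ac): (-21375/88088)·23716/64125 + 487/585·1005/3896 = 1/8 ✓
b·Ac²: (-21375/88088)·19481/34200 + 487/585·8295/31168 = 1/12 ✓
b·A²c: 487/585·195/3896 = 1/24 ✓; 4 stages ⇒ order 4.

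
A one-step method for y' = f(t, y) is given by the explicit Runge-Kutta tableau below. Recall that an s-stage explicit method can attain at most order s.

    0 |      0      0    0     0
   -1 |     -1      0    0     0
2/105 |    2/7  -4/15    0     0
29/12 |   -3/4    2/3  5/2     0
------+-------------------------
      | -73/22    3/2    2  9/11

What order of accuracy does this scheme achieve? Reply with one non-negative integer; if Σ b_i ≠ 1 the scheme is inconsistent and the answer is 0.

b = (-73/22, 3/2, 2, 9/11)
c = (0, -1, 2/105, 29/12)
Ac = (0, 0, 4/15, -13/21)
Σ b_i: (-73/22)·1 + 3/2·1 + 2·1 + 9/11·1 = 1 ✓
b·c: 3/2·(-1) + 2·2/105 + 9/11·29/12 = 2381/4620 ≠ 1/2 ⇒ order 1.

1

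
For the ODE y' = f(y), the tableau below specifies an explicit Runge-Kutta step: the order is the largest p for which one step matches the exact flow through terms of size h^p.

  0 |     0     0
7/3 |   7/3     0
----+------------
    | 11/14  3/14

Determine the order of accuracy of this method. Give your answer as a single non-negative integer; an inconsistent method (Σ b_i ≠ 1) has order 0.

b = (11/14, 3/14)
c = (0, 7/3)
Σ b_i: 11/14·1 + 3/14·1 = 1 ✓
b·c: 3/14·7/3 = 1/2 ✓; 2 stages ⇒ order 2.

2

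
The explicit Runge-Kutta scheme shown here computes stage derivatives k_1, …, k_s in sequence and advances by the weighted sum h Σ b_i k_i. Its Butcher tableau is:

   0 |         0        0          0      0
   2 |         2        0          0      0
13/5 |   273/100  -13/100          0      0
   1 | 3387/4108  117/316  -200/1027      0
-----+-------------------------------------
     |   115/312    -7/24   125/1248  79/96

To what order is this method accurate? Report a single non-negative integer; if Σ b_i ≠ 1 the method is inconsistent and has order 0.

b = (115/312, -7/24, 125/1248, 79/96)
c = (0, 2, 13/5, 1)
Ac = (0, 0, -13/50, 37/158)
Σ b_i: 115/312·1 + (-7/24)·1 + 125/1248·1 + 79/96·1 = 1 ✓
b·c: (-7/24)·2 + 125/1248·13/5 + 79/96·1 = 1/2 ✓
b·c²: (-7/24)·4 + 125/1248·169/25 + 79/96·1 = 1/3 ✓
b·Ac: 125/1248·(-13/50) + 79/96·37/158 = 1/6 ✓
b·c³: (-7/24)·8 + 125/1248·2197/125 + 79/96·1 = 1/4 ✓
b·(c∘Ac): 125/1248·(-169/250) + 79/96·37/158 = 1/8 ✓
b·Ac²: 125/1248·(-13/25) + 79/96·13/79 = 1/12 ✓
b·A²c: 79/96·4/79 = 1/24 ✓; 4 stages ⇒ order 4.

4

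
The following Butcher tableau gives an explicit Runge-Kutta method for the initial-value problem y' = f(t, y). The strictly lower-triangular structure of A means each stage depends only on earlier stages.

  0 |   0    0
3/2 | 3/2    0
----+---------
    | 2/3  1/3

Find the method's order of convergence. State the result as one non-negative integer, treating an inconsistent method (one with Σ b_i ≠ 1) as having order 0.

2

b = (2/3, 1/3)
c = (0, 3/2)
Σ b_i: 2/3·1 + 1/3·1 = 1 ✓
b·c: 1/3·3/2 = 1/2 ✓; 2 stages ⇒ order 2.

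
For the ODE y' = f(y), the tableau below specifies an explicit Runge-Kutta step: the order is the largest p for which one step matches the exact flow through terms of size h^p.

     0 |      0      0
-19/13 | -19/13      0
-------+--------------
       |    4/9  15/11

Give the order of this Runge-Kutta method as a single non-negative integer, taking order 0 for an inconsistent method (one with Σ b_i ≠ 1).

0

b = (4/9, 15/11)
c = (0, -19/13)
Σ b_i: 4/9·1 + 15/11·1 = 179/99 ≠ 1 ⇒ order 0.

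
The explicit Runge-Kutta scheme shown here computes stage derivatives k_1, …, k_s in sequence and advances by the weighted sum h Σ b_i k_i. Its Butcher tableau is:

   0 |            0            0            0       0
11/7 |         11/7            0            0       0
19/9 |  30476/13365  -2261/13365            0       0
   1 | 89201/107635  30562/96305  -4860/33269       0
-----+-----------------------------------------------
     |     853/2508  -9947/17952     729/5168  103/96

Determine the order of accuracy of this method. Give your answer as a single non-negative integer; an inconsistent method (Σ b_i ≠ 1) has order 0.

b = (853/2508, -9947/17952, 729/5168, 103/96)
c = (0, 11/7, 19/9, 1)
Ac = (0, 0, -323/1215, 98/515)
Σ b_i: 853/2508·1 + (-9947/17952)·1 + 729/5168·1 + 103/96·1 = 1 ✓
b·c: (-9947/17952)·11/7 + 729/5168·19/9 + 103/96·1 = 1/2 ✓
b·c²: (-9947/17952)·121/49 + 729/5168·361/81 + 103/96·1 = 1/3 ✓
b·Ac: 729/5168·(-323/1215) + 103/96·98/515 = 1/6 ✓
b·c³: (-9947/17952)·1331/343 + 729/5168·6859/729 + 103/96·1 = 1/4 ✓
b·(c∘Ac): 729/5168·(-6137/10935) + 103/96·98/515 = 1/8 ✓
b·Ac²: 729/5168·(-3553/8505) + 103/96·478/3605 = 1/12 ✓
b·A²c: 103/96·4/103 = 1/24 ✓; 4 stages ⇒ order 4.

4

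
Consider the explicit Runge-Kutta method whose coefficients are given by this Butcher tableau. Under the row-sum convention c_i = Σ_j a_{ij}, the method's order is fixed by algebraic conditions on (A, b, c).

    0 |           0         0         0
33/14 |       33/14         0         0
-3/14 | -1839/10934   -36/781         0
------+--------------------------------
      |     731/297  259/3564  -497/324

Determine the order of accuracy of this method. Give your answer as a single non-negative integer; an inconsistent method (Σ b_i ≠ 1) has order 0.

3

b = (731/297, 259/3564, -497/324)
c = (0, 33/14, -3/14)
Ac = (0, 0, -54/497)
Σ b_i: 731/297·1 + 259/3564·1 + (-497/324)·1 = 1 ✓
b·c: 259/3564·33/14 + (-497/324)·(-3/14) = 1/2 ✓
b·c²: 259/3564·1089/196 + (-497/324)·9/196 = 1/3 ✓
b·Ac: (-497/324)·(-54/497) = 1/6 ✓; 3 stages ⇒ order 3.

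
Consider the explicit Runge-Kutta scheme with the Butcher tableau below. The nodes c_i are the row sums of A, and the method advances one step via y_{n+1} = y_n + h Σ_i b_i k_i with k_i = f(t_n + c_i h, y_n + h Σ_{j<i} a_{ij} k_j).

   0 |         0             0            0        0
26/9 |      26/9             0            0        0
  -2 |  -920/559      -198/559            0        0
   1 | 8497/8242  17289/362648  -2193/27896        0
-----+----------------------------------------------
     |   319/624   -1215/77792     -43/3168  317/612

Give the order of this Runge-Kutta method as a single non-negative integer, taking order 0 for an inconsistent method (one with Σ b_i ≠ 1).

4

b = (319/624, -1215/77792, -43/3168, 317/612)
c = (0, 26/9, -2, 1)
Ac = (0, 0, -44/43, 187/634)
Σ b_i: 319/624·1 + (-1215/77792)·1 + (-43/3168)·1 + 317/612·1 = 1 ✓
b·c: (-1215/77792)·26/9 + (-43/3168)·(-2) + 317/612·1 = 1/2 ✓
b·c²: (-1215/77792)·676/81 + (-43/3168)·4 + 317/612·1 = 1/3 ✓
b·Ac: (-43/3168)·(-44/43) + 317/612·187/634 = 1/6 ✓
b·c³: (-1215/77792)·17576/729 + (-43/3168)·(-8) + 317/612·1 = 1/4 ✓
b·(c∘Ac): (-43/3168)·88/43 + 317/612·187/634 = 1/8 ✓
b·Ac²: (-43/3168)·(-1144/387) + 317/612·238/2853 = 1/12 ✓
b·A²c: 317/612·51/634 = 1/24 ✓; 4 stages ⇒ order 4.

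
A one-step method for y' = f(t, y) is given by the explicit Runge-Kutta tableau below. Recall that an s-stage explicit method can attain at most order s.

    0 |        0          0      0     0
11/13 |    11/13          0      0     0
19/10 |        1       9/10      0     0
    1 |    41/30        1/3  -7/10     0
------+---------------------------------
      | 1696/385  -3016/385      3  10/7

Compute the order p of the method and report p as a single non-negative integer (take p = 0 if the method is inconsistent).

2

b = (1696/385, -3016/385, 3, 10/7)
c = (0, 11/13, 19/10, 1)
Ac = (0, 0, 99/130, -4087/3900)
Σ b_i: 1696/385·1 + (-3016/385)·1 + 3·1 + 10/7·1 = 1 ✓
b·c: (-3016/385)·11/13 + 3·19/10 + 10/7·1 = 1/2 ✓
b·c²: (-3016/385)·121/169 + 3·361/100 + 10/7·1 = 60513/9100 ≠ 1/3 ⇒ order 2.
b·Ac: 3·99/130 + 10/7·(-4087/3900) = 215/273 ≠ 1/6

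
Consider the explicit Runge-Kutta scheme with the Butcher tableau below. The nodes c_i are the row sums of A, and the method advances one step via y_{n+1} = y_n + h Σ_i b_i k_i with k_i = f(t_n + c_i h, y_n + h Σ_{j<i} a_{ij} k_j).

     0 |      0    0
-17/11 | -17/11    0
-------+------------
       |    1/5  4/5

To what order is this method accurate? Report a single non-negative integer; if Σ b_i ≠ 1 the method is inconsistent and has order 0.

1

b = (1/5, 4/5)
c = (0, -17/11)
Σ b_i: 1/5·1 + 4/5·1 = 1 ✓
b·c: 4/5·(-17/11) = -68/55 ≠ 1/2 ⇒ order 1.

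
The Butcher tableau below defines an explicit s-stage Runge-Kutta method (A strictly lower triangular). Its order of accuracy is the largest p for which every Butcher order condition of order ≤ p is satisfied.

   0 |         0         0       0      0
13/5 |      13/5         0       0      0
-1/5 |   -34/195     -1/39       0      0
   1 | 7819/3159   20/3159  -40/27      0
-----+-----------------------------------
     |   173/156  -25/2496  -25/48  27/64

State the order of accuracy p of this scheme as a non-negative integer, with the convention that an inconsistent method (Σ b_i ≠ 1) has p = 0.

b = (173/156, -25/2496, -25/48, 27/64)
c = (0, 13/5, -1/5, 1)
Ac = (0, 0, -1/15, 76/243)
Σ b_i: 173/156·1 + (-25/2496)·1 + (-25/48)·1 + 27/64·1 = 1 ✓
b·c: (-25/2496)·13/5 + (-25/48)·(-1/5) + 27/64·1 = 1/2 ✓
b·c²: (-25/2496)·169/25 + (-25/48)·1/25 + 27/64·1 = 1/3 ✓
b·Ac: (-25/48)·(-1/15) + 27/64·76/243 = 1/6 ✓
b·c³: (-25/2496)·2197/125 + (-25/48)·(-1/125) + 27/64·1 = 1/4 ✓
b·(c∘Ac): (-25/48)·1/75 + 27/64·76/243 = 1/8 ✓
b·Ac²: (-25/48)·(-13/75) + 27/64·(-4/243) = 1/12 ✓
b·A²c: 27/64·8/81 = 1/24 ✓; 4 stages ⇒ order 4.

4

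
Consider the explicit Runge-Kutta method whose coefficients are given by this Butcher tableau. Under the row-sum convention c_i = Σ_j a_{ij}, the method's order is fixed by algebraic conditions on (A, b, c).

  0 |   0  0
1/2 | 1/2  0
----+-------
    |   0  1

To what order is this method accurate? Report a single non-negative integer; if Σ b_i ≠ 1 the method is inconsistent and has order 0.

b = (0, 1)
c = (0, 1/2)
Σ b_i: 1·1 = 1 ✓
b·c: 1·1/2 = 1/2 ✓; 2 stages ⇒ order 2.

2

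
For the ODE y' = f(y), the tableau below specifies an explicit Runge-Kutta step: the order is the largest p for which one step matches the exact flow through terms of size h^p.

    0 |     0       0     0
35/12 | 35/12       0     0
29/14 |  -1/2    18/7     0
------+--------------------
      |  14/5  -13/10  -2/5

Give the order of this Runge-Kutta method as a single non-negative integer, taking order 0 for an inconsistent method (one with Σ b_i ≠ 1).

0

b = (14/5, -13/10, -2/5)
c = (0, 35/12, 29/14)
Ac = (0, 0, 15/2)
Σ b_i: 14/5·1 + (-13/10)·1 + (-2/5)·1 = 11/10 ≠ 1 ⇒ order 0.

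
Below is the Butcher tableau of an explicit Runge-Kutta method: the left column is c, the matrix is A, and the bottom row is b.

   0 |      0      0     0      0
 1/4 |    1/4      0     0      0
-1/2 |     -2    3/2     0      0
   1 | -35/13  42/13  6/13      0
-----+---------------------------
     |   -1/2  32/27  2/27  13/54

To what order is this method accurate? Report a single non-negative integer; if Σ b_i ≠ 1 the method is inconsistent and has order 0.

4

b = (-1/2, 32/27, 2/27, 13/54)
c = (0, 1/4, -1/2, 1)
Ac = (0, 0, 3/8, 15/26)
Σ b_i: (-1/2)·1 + 32/27·1 + 2/27·1 + 13/54·1 = 1 ✓
b·c: 32/27·1/4 + 2/27·(-1/2) + 13/54·1 = 1/2 ✓
b·c²: 32/27·1/16 + 2/27·1/4 + 13/54·1 = 1/3 ✓
b·Ac: 2/27·3/8 + 13/54·15/26 = 1/6 ✓
b·c³: 32/27·1/64 + 2/27·(-1/8) + 13/54·1 = 1/4 ✓
b·(c∘Ac): 2/27·(-3/16) + 13/54·15/26 = 1/8 ✓
b·Ac²: 2/27·3/32 + 13/54·33/104 = 1/12 ✓
b·A²c: 13/54·9/52 = 1/24 ✓; 4 stages ⇒ order 4.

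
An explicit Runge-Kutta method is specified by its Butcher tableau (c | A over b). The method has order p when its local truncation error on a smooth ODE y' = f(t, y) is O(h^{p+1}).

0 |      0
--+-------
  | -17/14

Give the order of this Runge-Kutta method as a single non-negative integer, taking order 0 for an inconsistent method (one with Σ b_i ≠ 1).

b = (-17/14)
c = (0)
Σ b_i: (-17/14)·1 = -17/14 ≠ 1 ⇒ order 0.

0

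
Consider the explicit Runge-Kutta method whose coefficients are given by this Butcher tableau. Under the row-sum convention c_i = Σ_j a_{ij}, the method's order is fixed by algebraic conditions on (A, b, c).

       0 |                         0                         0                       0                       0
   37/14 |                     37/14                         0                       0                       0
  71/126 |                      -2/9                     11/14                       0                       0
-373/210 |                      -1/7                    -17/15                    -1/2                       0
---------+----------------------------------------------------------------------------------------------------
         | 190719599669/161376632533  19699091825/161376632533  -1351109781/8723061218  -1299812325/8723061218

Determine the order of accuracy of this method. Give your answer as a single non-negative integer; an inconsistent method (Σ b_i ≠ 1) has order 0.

3

b = (190719599669/161376632533, 19699091825/161376632533, -1351109781/8723061218, -1299812325/8723061218)
c = (0, 37/14, 71/126, -373/210)
Ac = (0, 0, 407/196, -4129/1260)
Σ b_i: 190719599669/161376632533·1 + 19699091825/161376632533·1 + (-1351109781/8723061218)·1 + (-1299812325/8723061218)·1 = 1 ✓
b·c: 19699091825/161376632533·37/14 + (-1351109781/8723061218)·71/126 + (-1299812325/8723061218)·(-373/210) = 1/2 ✓
b·c²: 19699091825/161376632533·1369/196 + (-1351109781/8723061218)·5041/15876 + (-1299812325/8723061218)·139129/44100 = 1/3 ✓
b·Ac: (-1351109781/8723061218)·407/196 + (-1299812325/8723061218)·(-4129/1260) = 1/6 ✓
b·c³: 19699091825/161376632533·50653/2744 + (-1351109781/8723061218)·357911/2000376 + (-1299812325/8723061218)·(-51895117/9261000) = 706427179468019/230812199828280 ≠ 1/4 ⇒ order 3.
b·(c∘Ac): (-1351109781/8723061218)·28897/24696 + (-1299812325/8723061218)·1540117/264600 = -2304934402777/2198211426936 ≠ 1/8
b·Ac²: (-1351109781/8723061218)·15059/2744 + (-1299812325/8723061218)·(-1281947/158760) = 2329086317269/6594634280808 ≠ 1/12
b·A²c: (-1299812325/8723061218)·(-407/392) = 75574802325/488491428208 ≠ 1/24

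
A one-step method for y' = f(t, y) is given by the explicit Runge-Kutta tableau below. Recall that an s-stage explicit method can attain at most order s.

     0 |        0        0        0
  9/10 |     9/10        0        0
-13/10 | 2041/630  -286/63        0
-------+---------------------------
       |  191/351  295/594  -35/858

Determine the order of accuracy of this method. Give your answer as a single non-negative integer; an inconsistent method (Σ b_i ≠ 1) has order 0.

3

b = (191/351, 295/594, -35/858)
c = (0, 9/10, -13/10)
Ac = (0, 0, -143/35)
Σ b_i: 191/351·1 + 295/594·1 + (-35/858)·1 = 1 ✓
b·c: 295/594·9/10 + (-35/858)·(-13/10) = 1/2 ✓
b·c²: 295/594·81/100 + (-35/858)·169/100 = 1/3 ✓
b·Ac: (-35/858)·(-143/35) = 1/6 ✓; 3 stages ⇒ order 3.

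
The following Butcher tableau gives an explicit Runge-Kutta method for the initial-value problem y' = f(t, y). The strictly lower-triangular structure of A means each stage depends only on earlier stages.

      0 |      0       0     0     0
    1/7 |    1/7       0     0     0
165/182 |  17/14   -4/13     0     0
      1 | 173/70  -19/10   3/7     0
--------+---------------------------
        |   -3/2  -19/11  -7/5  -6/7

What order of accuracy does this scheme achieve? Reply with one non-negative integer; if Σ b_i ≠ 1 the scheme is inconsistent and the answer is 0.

0

b = (-3/2, -19/11, -7/5, -6/7)
c = (0, 1/7, 165/182, 1)
Ac = (0, 0, -4/91, 373/3185)
Σ b_i: (-3/2)·1 + (-19/11)·1 + (-7/5)·1 + (-6/7)·1 = -4223/770 ≠ 1 ⇒ order 0.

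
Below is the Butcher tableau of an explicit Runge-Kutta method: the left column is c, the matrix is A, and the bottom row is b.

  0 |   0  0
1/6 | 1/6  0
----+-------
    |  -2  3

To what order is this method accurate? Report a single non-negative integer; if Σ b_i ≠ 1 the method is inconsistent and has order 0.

b = (-2, 3)
c = (0, 1/6)
Σ b_i: (-2)·1 + 3·1 = 1 ✓
b·c: 3·1/6 = 1/2 ✓; 2 stages ⇒ order 2.

2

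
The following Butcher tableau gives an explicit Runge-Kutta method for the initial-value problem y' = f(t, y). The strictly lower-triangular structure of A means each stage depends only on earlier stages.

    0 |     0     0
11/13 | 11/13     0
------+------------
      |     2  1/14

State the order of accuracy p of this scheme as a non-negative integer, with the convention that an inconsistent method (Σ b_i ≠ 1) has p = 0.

b = (2, 1/14)
c = (0, 11/13)
Σ b_i: 2·1 + 1/14·1 = 29/14 ≠ 1 ⇒ order 0.

0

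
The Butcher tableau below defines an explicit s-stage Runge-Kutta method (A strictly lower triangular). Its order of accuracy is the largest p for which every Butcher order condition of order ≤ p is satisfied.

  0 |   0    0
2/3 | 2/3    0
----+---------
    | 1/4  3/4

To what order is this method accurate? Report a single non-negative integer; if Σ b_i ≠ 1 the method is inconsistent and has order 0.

b = (1/4, 3/4)
c = (0, 2/3)
Σ b_i: 1/4·1 + 3/4·1 = 1 ✓
b·c: 3/4·2/3 = 1/2 ✓; 2 stages ⇒ order 2.

2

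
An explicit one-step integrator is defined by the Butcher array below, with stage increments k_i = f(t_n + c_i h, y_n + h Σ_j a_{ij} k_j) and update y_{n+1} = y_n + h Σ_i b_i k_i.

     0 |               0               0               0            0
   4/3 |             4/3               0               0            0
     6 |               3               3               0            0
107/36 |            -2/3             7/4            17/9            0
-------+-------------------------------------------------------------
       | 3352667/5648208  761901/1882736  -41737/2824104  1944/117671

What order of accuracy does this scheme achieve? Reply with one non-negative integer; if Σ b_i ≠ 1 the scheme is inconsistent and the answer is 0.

3

b = (3352667/5648208, 761901/1882736, -41737/2824104, 1944/117671)
c = (0, 4/3, 6, 107/36)
Ac = (0, 0, 4, 41/3)
Σ b_i: 3352667/5648208·1 + 761901/1882736·1 + (-41737/2824104)·1 + 1944/117671·1 = 1 ✓
b·c: 761901/1882736·4/3 + (-41737/2824104)·6 + 1944/117671·107/36 = 1/2 ✓
b·c²: 761901/1882736·16/9 + (-41737/2824104)·36 + 1944/117671·11449/1296 = 1/3 ✓
b·Ac: (-41737/2824104)·4 + 1944/117671·41/3 = 1/6 ✓
b·c³: 761901/1882736·64/27 + (-41737/2824104)·216 + 1944/117671·1225043/46656 = -15243503/8472312 ≠ 1/4 ⇒ order 3.
b·(c∘Ac): (-41737/2824104)·24 + 1944/117671·4387/108 = 37229/117671 ≠ 1/8
b·Ac²: (-41737/2824104)·16/3 + 1944/117671·640/9 = 1160686/1059039 ≠ 1/12
b·A²c: 1944/117671·68/9 = 14688/117671 ≠ 1/24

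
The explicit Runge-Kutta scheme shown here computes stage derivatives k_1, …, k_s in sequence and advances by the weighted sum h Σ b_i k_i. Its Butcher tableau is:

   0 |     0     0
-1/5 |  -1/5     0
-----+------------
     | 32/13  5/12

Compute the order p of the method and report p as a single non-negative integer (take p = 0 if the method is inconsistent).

b = (32/13, 5/12)
c = (0, -1/5)
Σ b_i: 32/13·1 + 5/12·1 = 449/156 ≠ 1 ⇒ order 0.

0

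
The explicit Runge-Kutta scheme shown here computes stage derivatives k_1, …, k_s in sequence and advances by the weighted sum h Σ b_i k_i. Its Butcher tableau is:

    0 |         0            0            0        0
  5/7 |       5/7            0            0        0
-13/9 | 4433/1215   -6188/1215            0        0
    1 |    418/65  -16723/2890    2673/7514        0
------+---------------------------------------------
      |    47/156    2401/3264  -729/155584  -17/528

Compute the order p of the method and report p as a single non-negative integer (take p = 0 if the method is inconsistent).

4

b = (47/156, 2401/3264, -729/155584, -17/528)
c = (0, 5/7, -13/9, 1)
Ac = (0, 0, -884/243, -79/17)
Σ b_i: 47/156·1 + 2401/3264·1 + (-729/155584)·1 + (-17/528)·1 = 1 ✓
b·c: 2401/3264·5/7 + (-729/155584)·(-13/9) + (-17/528)·1 = 1/2 ✓
b·c²: 2401/3264·25/49 + (-729/155584)·169/81 + (-17/528)·1 = 1/3 ✓
b·Ac: (-729/155584)·(-884/243) + (-17/528)·(-79/17) = 1/6 ✓
b·c³: 2401/3264·125/343 + (-729/155584)·(-2197/729) + (-17/528)·1 = 1/4 ✓
b·(c∘Ac): (-729/155584)·11492/2187 + (-17/528)·(-79/17) = 1/8 ✓
b·Ac²: (-729/155584)·(-4420/1701) + (-17/528)·(-263/119) = 1/12 ✓
b·A²c: (-17/528)·(-22/17) = 1/24 ✓; 4 stages ⇒ order 4.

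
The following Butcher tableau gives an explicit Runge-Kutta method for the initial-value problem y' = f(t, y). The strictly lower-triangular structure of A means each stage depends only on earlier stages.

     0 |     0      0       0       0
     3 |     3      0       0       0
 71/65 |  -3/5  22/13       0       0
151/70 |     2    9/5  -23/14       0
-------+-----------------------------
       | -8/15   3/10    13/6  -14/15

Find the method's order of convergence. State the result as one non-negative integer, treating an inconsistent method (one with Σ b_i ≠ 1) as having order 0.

b = (-8/15, 3/10, 13/6, -14/15)
c = (0, 3, 71/65, 151/70)
Ac = (0, 0, 66/13, 3281/910)
Σ b_i: (-8/15)·1 + 3/10·1 + 13/6·1 + (-14/15)·1 = 1 ✓
b·c: 3/10·3 + 13/6·71/65 + (-14/15)·151/70 = 94/75 ≠ 1/2 ⇒ order 1.

1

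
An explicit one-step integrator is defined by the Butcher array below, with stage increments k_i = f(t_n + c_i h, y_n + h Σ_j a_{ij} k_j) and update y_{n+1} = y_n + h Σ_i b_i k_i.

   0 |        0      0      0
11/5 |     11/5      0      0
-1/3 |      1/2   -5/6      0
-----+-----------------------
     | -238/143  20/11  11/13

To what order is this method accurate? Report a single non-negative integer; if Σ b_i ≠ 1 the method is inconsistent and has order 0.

1

b = (-238/143, 20/11, 11/13)
c = (0, 11/5, -1/3)
Ac = (0, 0, -11/6)
Σ b_i: (-238/143)·1 + 20/11·1 + 11/13·1 = 1 ✓
b·c: 20/11·11/5 + 11/13·(-1/3) = 145/39 ≠ 1/2 ⇒ order 1.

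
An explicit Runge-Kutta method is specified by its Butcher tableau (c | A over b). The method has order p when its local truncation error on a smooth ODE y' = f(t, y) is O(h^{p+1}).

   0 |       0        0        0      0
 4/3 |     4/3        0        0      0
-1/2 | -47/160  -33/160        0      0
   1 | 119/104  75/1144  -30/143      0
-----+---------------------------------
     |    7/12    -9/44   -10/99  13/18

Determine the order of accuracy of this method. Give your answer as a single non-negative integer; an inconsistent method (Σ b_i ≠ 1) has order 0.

b = (7/12, -9/44, -10/99, 13/18)
c = (0, 4/3, -1/2, 1)
Ac = (0, 0, -11/40, 5/26)
Σ b_i: 7/12·1 + (-9/44)·1 + (-10/99)·1 + 13/18·1 = 1 ✓
b·c: (-9/44)·4/3 + (-10/99)·(-1/2) + 13/18·1 = 1/2 ✓
b·c²: (-9/44)·16/9 + (-10/99)·1/4 + 13/18·1 = 1/3 ✓
b·Ac: (-10/99)·(-11/40) + 13/18·5/26 = 1/6 ✓
b·c³: (-9/44)·64/27 + (-10/99)·(-1/8) + 13/18·1 = 1/4 ✓
b·(c∘Ac): (-10/99)·11/80 + 13/18·5/26 = 1/8 ✓
b·Ac²: (-10/99)·(-11/30) + 13/18·5/78 = 1/12 ✓
b·A²c: 13/18·3/52 = 1/24 ✓; 4 stages ⇒ order 4.

4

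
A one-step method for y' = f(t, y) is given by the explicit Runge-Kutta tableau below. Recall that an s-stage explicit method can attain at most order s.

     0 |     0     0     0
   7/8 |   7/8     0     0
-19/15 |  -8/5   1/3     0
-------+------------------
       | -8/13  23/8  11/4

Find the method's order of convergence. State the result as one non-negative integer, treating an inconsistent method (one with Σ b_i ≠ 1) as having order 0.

b = (-8/13, 23/8, 11/4)
c = (0, 7/8, -19/15)
Ac = (0, 0, 7/24)
Σ b_i: (-8/13)·1 + 23/8·1 + 11/4·1 = 521/104 ≠ 1 ⇒ order 0.

0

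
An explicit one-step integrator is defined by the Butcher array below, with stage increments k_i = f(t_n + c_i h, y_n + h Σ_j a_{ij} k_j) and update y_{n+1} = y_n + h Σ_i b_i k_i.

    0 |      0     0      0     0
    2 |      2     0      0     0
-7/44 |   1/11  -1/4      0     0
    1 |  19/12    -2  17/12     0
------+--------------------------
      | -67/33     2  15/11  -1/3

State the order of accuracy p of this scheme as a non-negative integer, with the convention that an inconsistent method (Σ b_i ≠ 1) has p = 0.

b = (-67/33, 2, 15/11, -1/3)
c = (0, 2, -7/44, 1)
Ac = (0, 0, -1/2, -2231/528)
Σ b_i: (-67/33)·1 + 2·1 + 15/11·1 + (-1/3)·1 = 1 ✓
b·c: 2·2 + 15/11·(-7/44) + (-1/3)·1 = 5009/1452 ≠ 1/2 ⇒ order 1.

1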